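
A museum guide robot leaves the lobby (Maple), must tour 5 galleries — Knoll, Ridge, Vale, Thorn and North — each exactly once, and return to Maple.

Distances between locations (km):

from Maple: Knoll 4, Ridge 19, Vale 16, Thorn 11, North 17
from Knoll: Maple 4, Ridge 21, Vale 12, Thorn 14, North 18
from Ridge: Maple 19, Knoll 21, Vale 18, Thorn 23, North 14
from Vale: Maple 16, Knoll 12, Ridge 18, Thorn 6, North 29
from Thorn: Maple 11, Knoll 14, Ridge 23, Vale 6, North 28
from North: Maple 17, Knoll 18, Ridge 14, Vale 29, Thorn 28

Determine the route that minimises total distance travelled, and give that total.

Minimum total distance: 71 km.

With 5 stops there are 5!/2 = 60 distinct round trips (a route and its reverse cost the same).
Maple - Knoll - Ridge - Vale - Thorn - North - Maple: 4+21+18+6+28+17 = 94
Maple - Knoll - Ridge - Vale - North - Thorn - Maple: 4+21+18+29+28+11 = 111
Maple - Knoll - Ridge - Thorn - Vale - North - Maple: 4+21+23+6+29+17 = 100
Maple - Knoll - Ridge - Thorn - North - Vale - Maple: 4+21+23+28+29+16 = 121
Maple - Knoll - Ridge - North - Vale - Thorn - Maple: 4+21+14+29+6+11 = 85
Maple - Knoll - Ridge - North - Thorn - Vale - Maple: 4+21+14+28+6+16 = 89
Maple - Knoll - Vale - Ridge - Thorn - North - Maple: 4+12+18+23+28+17 = 102
Maple - Knoll - Vale - Ridge - North - Thorn - Maple: 4+12+18+14+28+11 = 87
Maple - Knoll - Vale - Thorn - Ridge - North - Maple: 4+12+6+23+14+17 = 76
Maple - Knoll - Vale - Thorn - North - Ridge - Maple: 4+12+6+28+14+19 = 83
Maple - Knoll - Vale - North - Ridge - Thorn - Maple: 4+12+29+14+23+11 = 93
Maple - Knoll - Vale - North - Thorn - Ridge - Maple: 4+12+29+28+23+19 = 115
Maple - Knoll - Thorn - Ridge - Vale - North - Maple: 4+14+23+18+29+17 = 105
Maple - Knoll - Thorn - Ridge - North - Vale - Maple: 4+14+23+14+29+16 = 100
… (46 more)
Maple - Knoll - North - Ridge - Vale - Thorn - Maple: 4+18+14+18+6+11 = 71  ← best
The minimum is 71.
One optimal route: Maple → Knoll → North → Ridge → Vale → Thorn → Maple (or its reverse).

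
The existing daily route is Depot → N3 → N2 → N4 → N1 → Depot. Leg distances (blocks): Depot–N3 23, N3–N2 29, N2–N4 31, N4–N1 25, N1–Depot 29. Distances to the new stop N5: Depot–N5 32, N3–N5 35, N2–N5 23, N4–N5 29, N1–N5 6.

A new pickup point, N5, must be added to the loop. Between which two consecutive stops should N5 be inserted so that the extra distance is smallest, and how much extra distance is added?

Insertion cost between consecutive stops i–j is d(i,N5) + d(N5,j) − d(i,j):
  between Depot and N3: 32 + 35 − 23 = 44
  between N3 and N2: 35 + 23 − 29 = 29
  between N2 and N4: 23 + 29 − 31 = 21
  between N4 and N1: 29 + 6 − 25 = 10
  between N1 and Depot: 6 + 32 − 29 = 9
Cheapest insertion is between N1 and Depot, adding 9.
New total = 137 + 9 = 146.

Minimum extra distance: 9 blocks, inserting N5 between N1 and Depot.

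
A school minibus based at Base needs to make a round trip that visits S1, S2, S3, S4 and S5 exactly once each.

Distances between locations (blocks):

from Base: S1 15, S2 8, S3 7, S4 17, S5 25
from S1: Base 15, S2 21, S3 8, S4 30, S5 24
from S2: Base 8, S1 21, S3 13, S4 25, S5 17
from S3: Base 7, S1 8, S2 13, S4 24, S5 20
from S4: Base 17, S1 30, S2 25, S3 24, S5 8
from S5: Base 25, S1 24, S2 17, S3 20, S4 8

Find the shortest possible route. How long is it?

Shortest round trip = 78 blocks.

With 5 stops there are 5!/2 = 60 distinct round trips (a route and its reverse cost the same).
Base-S1-S2-S3-S4-S5-Base: 15+21+13+24+8+25 = 106
Base-S1-S2-S3-S5-S4-Base: 15+21+13+20+8+17 = 94
Base-S1-S2-S4-S3-S5-Base: 15+21+25+24+20+25 = 130
Base-S1-S2-S4-S5-S3-Base: 15+21+25+8+20+7 = 96
Base-S1-S2-S5-S3-S4-Base: 15+21+17+20+24+17 = 114
Base-S1-S2-S5-S4-S3-Base: 15+21+17+8+24+7 = 92
Base-S1-S3-S2-S4-S5-Base: 15+8+13+25+8+25 = 94
Base-S1-S3-S2-S5-S4-Base: 15+8+13+17+8+17 = 78
Base-S1-S3-S4-S2-S5-Base: 15+8+24+25+17+25 = 114
Base-S1-S3-S4-S5-S2-Base: 15+8+24+8+17+8 = 80
Base-S1-S3-S5-S2-S4-Base: 15+8+20+17+25+17 = 102
Base-S1-S3-S5-S4-S2-Base: 15+8+20+8+25+8 = 84
Base-S1-S4-S2-S3-S5-Base: 15+30+25+13+20+25 = 128
Base-S1-S4-S2-S5-S3-Base: 15+30+25+17+20+7 = 114
… (46 more)
The minimum is 78.
One optimal route: Base → S1 → S3 → S2 → S5 → S4 → Base (or its reverse).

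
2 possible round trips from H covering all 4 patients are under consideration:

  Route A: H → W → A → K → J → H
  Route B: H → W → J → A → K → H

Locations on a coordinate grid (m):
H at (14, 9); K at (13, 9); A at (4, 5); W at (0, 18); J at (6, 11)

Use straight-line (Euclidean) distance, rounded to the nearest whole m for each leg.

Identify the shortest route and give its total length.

Route A: 17 + 14 + 10 + 7 + 8 = 56
Route B: 17 + 9 + 6 + 10 + 1 = 43

Shortest is Route B, total 43 m.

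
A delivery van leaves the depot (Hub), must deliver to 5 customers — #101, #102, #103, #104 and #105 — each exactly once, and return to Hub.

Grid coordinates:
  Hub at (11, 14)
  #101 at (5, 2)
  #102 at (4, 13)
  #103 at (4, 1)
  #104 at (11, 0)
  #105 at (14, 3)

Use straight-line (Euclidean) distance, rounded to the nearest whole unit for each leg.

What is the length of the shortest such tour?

Shortest round trip = 41.

With 5 stops there are 5!/2 = 60 distinct round trips (a route and its reverse cost the same).
Hub - #101 - #102 - #103 - #104 - #105 - Hub: 13+11+12+7+4+11 = 58
Hub - #101 - #102 - #103 - #105 - #104 - Hub: 13+11+12+10+4+14 = 64
Hub - #101 - #102 - #104 - #103 - #105 - Hub: 13+11+15+7+10+11 = 67
Hub - #101 - #102 - #104 - #105 - #103 - Hub: 13+11+15+4+10+15 = 68
Hub - #101 - #102 - #105 - #103 - #104 - Hub: 13+11+14+10+7+14 = 69
Hub - #101 - #102 - #105 - #104 - #103 - Hub: 13+11+14+4+7+15 = 64
Hub - #101 - #103 - #102 - #104 - #105 - Hub: 13+1+12+15+4+11 = 56
Hub - #101 - #103 - #102 - #105 - #104 - Hub: 13+1+12+14+4+14 = 58
Hub - #101 - #103 - #104 - #102 - #105 - Hub: 13+1+7+15+14+11 = 61
Hub - #101 - #103 - #104 - #105 - #102 - Hub: 13+1+7+4+14+7 = 46
Hub - #101 - #103 - #105 - #102 - #104 - Hub: 13+1+10+14+15+14 = 67
Hub - #101 - #103 - #105 - #104 - #102 - Hub: 13+1+10+4+15+7 = 50
Hub - #101 - #104 - #102 - #103 - #105 - Hub: 13+6+15+12+10+11 = 67
Hub - #101 - #104 - #102 - #105 - #103 - Hub: 13+6+15+14+10+15 = 73
… (46 more)
Hub - #102 - #101 - #103 - #104 - #105 - Hub: 7+11+1+7+4+11 = 41  ← best
The minimum is 41.
One optimal route: Hub → #102 → #101 → #103 → #104 → #105 → Hub (or its reverse).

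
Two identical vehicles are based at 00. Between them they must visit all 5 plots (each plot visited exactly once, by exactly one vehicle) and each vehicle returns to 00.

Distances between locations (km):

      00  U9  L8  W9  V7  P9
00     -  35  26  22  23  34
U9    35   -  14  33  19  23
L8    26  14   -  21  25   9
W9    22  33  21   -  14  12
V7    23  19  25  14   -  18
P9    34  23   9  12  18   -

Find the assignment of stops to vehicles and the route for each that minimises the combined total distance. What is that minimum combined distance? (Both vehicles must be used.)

There are 2^4 − 1 = 15 ways to divide the 5 stops into two non-empty groups. For each, the best each vehicle can do is its own shortest tour through its group:
  {U9} + {L8, W9, V7, P9}: 70 + 84 = 154
  {L8} + {U9, W9, V7, P9}: 52 + 99 = 151
  {U9, L8} + {W9, V7, P9}: 75 + 75 = 150
  {W9} + {U9, L8, V7, P9}: 44 + 99 = 143
  {U9, W9} + {L8, V7, P9}: 90 + 76 = 166
  {L8, W9} + {U9, V7, P9}: 69 + 99 = 168
  … (15 splits in total)
  {V7} + {U9, L8, W9, P9}: 46 + 92 = 138  ← best
Best: vehicle 1 00 → V7 → 00 = 46; vehicle 2 00 → U9 → L8 → P9 → W9 → 00 = 92; combined 138.

Minimum combined distance: 138 km.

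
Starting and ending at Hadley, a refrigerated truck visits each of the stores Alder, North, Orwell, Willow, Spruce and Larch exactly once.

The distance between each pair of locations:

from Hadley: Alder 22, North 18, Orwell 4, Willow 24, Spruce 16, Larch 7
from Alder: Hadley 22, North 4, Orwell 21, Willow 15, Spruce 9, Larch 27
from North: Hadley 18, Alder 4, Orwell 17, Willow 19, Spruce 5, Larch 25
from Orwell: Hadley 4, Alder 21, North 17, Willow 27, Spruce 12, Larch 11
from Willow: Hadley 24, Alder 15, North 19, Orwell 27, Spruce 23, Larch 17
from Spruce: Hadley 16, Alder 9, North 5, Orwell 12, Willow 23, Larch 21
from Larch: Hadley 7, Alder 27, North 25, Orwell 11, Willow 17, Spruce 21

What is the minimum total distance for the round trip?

Minimum total distance: 64.

With 6 stops there are 6!/2 = 360 distinct round trips (a route and its reverse cost the same).
Hadley - Alder - North - Orwell - Willow - Spruce - Larch - Hadley: 22+4+17+27+23+21+7 = 121
Hadley - Alder - North - Orwell - Willow - Larch - Spruce - Hadley: 22+4+17+27+17+21+16 = 124
Hadley - Alder - North - Orwell - Spruce - Willow - Larch - Hadley: 22+4+17+12+23+17+7 = 102
Hadley - Alder - North - Orwell - Spruce - Larch - Willow - Hadley: 22+4+17+12+21+17+24 = 117
Hadley - Alder - North - Orwell - Larch - Willow - Spruce - Hadley: 22+4+17+11+17+23+16 = 110
Hadley - Alder - North - Orwell - Larch - Spruce - Willow - Hadley: 22+4+17+11+21+23+24 = 122
Hadley - Alder - North - Willow - Orwell - Spruce - Larch - Hadley: 22+4+19+27+12+21+7 = 112
Hadley - Alder - North - Willow - Orwell - Larch - Spruce - Hadley: 22+4+19+27+11+21+16 = 120
… (352 more)
Hadley - Orwell - Spruce - North - Alder - Willow - Larch - Hadley: 4+12+5+4+15+17+7 = 64  ← best
The minimum is 64.
One optimal route: Hadley → Orwell → Spruce → North → Alder → Willow → Larch → Hadley (or its reverse).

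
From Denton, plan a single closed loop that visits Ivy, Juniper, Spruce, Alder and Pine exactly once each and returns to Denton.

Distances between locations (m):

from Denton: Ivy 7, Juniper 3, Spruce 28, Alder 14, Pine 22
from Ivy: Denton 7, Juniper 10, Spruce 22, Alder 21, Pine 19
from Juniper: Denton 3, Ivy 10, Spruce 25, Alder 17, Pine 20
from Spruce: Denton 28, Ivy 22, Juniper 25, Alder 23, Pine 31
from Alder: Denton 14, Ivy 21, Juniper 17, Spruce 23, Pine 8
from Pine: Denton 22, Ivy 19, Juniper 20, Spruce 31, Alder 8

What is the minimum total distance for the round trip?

83 m — the shortest possible round trip.

With 5 stops there are 5!/2 = 60 distinct round trips (a route and its reverse cost the same).
Denton→Ivy→Juniper→Spruce→Alder→Pine→Denton: 7+10+25+23+8+22 = 95
Denton→Ivy→Juniper→Spruce→Pine→Alder→Denton: 7+10+25+31+8+14 = 95
Denton→Ivy→Juniper→Alder→Spruce→Pine→Denton: 7+10+17+23+31+22 = 110
Denton→Ivy→Juniper→Alder→Pine→Spruce→Denton: 7+10+17+8+31+28 = 101
Denton→Ivy→Juniper→Pine→Spruce→Alder→Denton: 7+10+20+31+23+14 = 105
Denton→Ivy→Juniper→Pine→Alder→Spruce→Denton: 7+10+20+8+23+28 = 96
Denton→Ivy→Spruce→Juniper→Alder→Pine→Denton: 7+22+25+17+8+22 = 101
Denton→Ivy→Spruce→Juniper→Pine→Alder→Denton: 7+22+25+20+8+14 = 96
Denton→Ivy→Spruce→Alder→Juniper→Pine→Denton: 7+22+23+17+20+22 = 111
Denton→Ivy→Spruce→Alder→Pine→Juniper→Denton: 7+22+23+8+20+3 = 83
Denton→Ivy→Spruce→Pine→Juniper→Alder→Denton: 7+22+31+20+17+14 = 111
Denton→Ivy→Spruce→Pine→Alder→Juniper→Denton: 7+22+31+8+17+3 = 88
Denton→Ivy→Alder→Juniper→Spruce→Pine→Denton: 7+21+17+25+31+22 = 123
Denton→Ivy→Alder→Juniper→Pine→Spruce→Denton: 7+21+17+20+31+28 = 124
… (46 more)
The minimum is 83.
One optimal route: Denton → Ivy → Spruce → Alder → Pine → Juniper → Denton (or its reverse).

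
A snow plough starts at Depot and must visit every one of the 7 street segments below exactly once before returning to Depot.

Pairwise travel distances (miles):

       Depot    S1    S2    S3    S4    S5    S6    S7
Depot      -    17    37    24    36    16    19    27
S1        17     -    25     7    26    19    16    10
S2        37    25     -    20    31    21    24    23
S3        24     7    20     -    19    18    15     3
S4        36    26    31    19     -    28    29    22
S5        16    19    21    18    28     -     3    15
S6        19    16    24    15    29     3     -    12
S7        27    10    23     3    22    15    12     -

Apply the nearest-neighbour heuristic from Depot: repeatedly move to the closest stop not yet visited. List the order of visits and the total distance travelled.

Nearest-neighbour total = 133 miles; route Depot → S5 → S6 → S7 → S3 → S1 → S2 → S4 → Depot.

At Depot the remaining stops are S5 16, S1 17, S6 19, S3 24, S7 27, S4 36, S2 37; go to S5.
At S5 the remaining stops are S6 3, S7 15, S3 18, S1 19, S2 21, S4 28; go to S6.
At S6 the remaining stops are S7 12, S3 15, S1 16, S2 24, S4 29; go to S7.
At S7 the remaining stops are S3 3, S1 10, S4 22, S2 23; go to S3.
At S3 the remaining stops are S1 7, S4 19, S2 20; go to S1.
At S1 the remaining stops are S2 25, S4 26; go to S2.
At S2 the remaining stops are S4 31; go to S4.
Return S4→Depot: 36.
Total = 16 + 3 + 12 + 3 + 7 + 25 + 31 + 36 = 133.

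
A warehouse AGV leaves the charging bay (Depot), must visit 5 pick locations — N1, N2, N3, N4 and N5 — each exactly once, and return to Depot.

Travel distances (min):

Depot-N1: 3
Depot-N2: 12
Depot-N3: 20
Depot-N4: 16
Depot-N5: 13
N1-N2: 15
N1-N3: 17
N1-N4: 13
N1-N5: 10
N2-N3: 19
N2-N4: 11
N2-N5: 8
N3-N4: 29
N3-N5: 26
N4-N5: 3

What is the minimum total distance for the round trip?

Depot→N1→N2→N3→N4→N5→Depot: 3+15+19+29+3+13 = 82
Depot→N1→N2→N3→N5→N4→Depot: 3+15+19+26+3+16 = 82
Depot→N1→N2→N4→N3→N5→Depot: 3+15+11+29+26+13 = 97
Depot→N1→N2→N4→N5→N3→Depot: 3+15+11+3+26+20 = 78
Depot→N1→N2→N5→N3→N4→Depot: 3+15+8+26+29+16 = 97
Depot→N1→N2→N5→N4→N3→Depot: 3+15+8+3+29+20 = 78
Depot→N1→N3→N2→N4→N5→Depot: 3+17+19+11+3+13 = 66
Depot→N1→N3→N2→N5→N4→Depot: 3+17+19+8+3+16 = 66
Depot→N1→N3→N4→N2→N5→Depot: 3+17+29+11+8+13 = 81
Depot→N1→N3→N4→N5→N2→Depot: 3+17+29+3+8+12 = 72
Depot→N1→N3→N5→N2→N4→Depot: 3+17+26+8+11+16 = 81
Depot→N1→N3→N5→N4→N2→Depot: 3+17+26+3+11+12 = 72
Depot→N1→N4→N2→N3→N5→Depot: 3+13+11+19+26+13 = 85
Depot→N1→N4→N2→N5→N3→Depot: 3+13+11+8+26+20 = 81
… (46 more)
The minimum is 66.
One optimal route: Depot → N1 → N3 → N2 → N4 → N5 → Depot (or its reverse).

66 min — the shortest possible round trip.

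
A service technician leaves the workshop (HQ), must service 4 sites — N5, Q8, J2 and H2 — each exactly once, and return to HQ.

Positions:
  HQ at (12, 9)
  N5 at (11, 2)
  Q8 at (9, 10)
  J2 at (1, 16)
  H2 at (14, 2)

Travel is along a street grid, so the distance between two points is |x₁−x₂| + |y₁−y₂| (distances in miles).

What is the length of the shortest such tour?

HQ→N5→Q8→J2→H2→HQ: 8+10+14+27+9 = 68
HQ→N5→Q8→H2→J2→HQ: 8+10+13+27+18 = 76
HQ→N5→J2→Q8→H2→HQ: 8+24+14+13+9 = 68
HQ→N5→J2→H2→Q8→HQ: 8+24+27+13+4 = 76
HQ→N5→H2→Q8→J2→HQ: 8+3+13+14+18 = 56
HQ→N5→H2→J2→Q8→HQ: 8+3+27+14+4 = 56
HQ→Q8→N5→J2→H2→HQ: 4+10+24+27+9 = 74
HQ→Q8→N5→H2→J2→HQ: 4+10+3+27+18 = 62
HQ→Q8→J2→N5→H2→HQ: 4+14+24+3+9 = 54
HQ→Q8→H2→N5→J2→HQ: 4+13+3+24+18 = 62
HQ→J2→N5→Q8→H2→HQ: 18+24+10+13+9 = 74
HQ→J2→Q8→N5→H2→HQ: 18+14+10+3+9 = 54
The minimum is 54.
One optimal route: HQ → Q8 → J2 → N5 → H2 → HQ (or its reverse).

54 miles — the shortest possible round trip.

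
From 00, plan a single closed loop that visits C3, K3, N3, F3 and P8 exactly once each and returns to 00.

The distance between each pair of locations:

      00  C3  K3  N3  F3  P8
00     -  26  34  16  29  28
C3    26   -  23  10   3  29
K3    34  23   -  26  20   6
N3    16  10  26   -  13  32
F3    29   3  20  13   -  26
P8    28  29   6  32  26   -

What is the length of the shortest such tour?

Minimum total distance: 83.

There are 60 distinct closed tours to check (reversals are equivalent).
00 - C3 - K3 - N3 - F3 - P8 - 00: 26+23+26+13+26+28 = 142
00 - C3 - K3 - N3 - P8 - F3 - 00: 26+23+26+32+26+29 = 162
00 - C3 - K3 - F3 - N3 - P8 - 00: 26+23+20+13+32+28 = 142
00 - C3 - K3 - F3 - P8 - N3 - 00: 26+23+20+26+32+16 = 143
00 - C3 - K3 - P8 - N3 - F3 - 00: 26+23+6+32+13+29 = 129
00 - C3 - K3 - P8 - F3 - N3 - 00: 26+23+6+26+13+16 = 110
00 - C3 - N3 - K3 - F3 - P8 - 00: 26+10+26+20+26+28 = 136
00 - C3 - N3 - K3 - P8 - F3 - 00: 26+10+26+6+26+29 = 123
00 - C3 - N3 - F3 - K3 - P8 - 00: 26+10+13+20+6+28 = 103
00 - C3 - N3 - F3 - P8 - K3 - 00: 26+10+13+26+6+34 = 115
00 - C3 - N3 - P8 - K3 - F3 - 00: 26+10+32+6+20+29 = 123
00 - C3 - N3 - P8 - F3 - K3 - 00: 26+10+32+26+20+34 = 148
00 - C3 - F3 - K3 - N3 - P8 - 00: 26+3+20+26+32+28 = 135
00 - C3 - F3 - K3 - P8 - N3 - 00: 26+3+20+6+32+16 = 103
… (46 more)
00 - N3 - C3 - F3 - K3 - P8 - 00: 16+10+3+20+6+28 = 83  ← best
The minimum is 83.
One optimal route: 00 → N3 → C3 → F3 → K3 → P8 → 00 (or its reverse).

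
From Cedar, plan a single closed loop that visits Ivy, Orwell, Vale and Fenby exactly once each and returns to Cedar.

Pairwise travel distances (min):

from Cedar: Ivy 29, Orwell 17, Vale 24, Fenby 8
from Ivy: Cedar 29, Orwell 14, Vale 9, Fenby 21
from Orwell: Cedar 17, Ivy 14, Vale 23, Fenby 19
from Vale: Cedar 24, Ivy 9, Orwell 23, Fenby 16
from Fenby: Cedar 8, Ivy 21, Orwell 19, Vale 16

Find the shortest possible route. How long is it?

There are 12 distinct closed tours to check (reversals are equivalent).
Cedar → Ivy → Orwell → Vale → Fenby → Cedar: 29+14+23+16+8 = 90
Cedar → Ivy → Orwell → Fenby → Vale → Cedar: 29+14+19+16+24 = 102
Cedar → Ivy → Vale → Orwell → Fenby → Cedar: 29+9+23+19+8 = 88
Cedar → Ivy → Vale → Fenby → Orwell → Cedar: 29+9+16+19+17 = 90
Cedar → Ivy → Fenby → Orwell → Vale → Cedar: 29+21+19+23+24 = 116
Cedar → Ivy → Fenby → Vale → Orwell → Cedar: 29+21+16+23+17 = 106
Cedar → Orwell → Ivy → Vale → Fenby → Cedar: 17+14+9+16+8 = 64
Cedar → Orwell → Ivy → Fenby → Vale → Cedar: 17+14+21+16+24 = 92
Cedar → Orwell → Vale → Ivy → Fenby → Cedar: 17+23+9+21+8 = 78
Cedar → Orwell → Fenby → Ivy → Vale → Cedar: 17+19+21+9+24 = 90
Cedar → Vale → Ivy → Orwell → Fenby → Cedar: 24+9+14+19+8 = 74
Cedar → Vale → Orwell → Ivy → Fenby → Cedar: 24+23+14+21+8 = 90
The minimum is 64.
One optimal route: Cedar → Orwell → Ivy → Vale → Fenby → Cedar (or its reverse).

Minimum total distance: 64 min.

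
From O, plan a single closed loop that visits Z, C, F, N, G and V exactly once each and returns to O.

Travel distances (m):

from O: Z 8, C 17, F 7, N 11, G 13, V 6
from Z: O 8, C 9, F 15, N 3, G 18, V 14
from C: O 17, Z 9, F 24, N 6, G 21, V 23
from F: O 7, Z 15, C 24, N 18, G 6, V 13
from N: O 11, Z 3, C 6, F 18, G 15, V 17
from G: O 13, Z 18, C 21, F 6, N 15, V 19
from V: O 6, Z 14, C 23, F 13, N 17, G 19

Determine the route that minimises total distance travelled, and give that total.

Shortest round trip = 63 m.

O-Z-C-F-N-G-V-O: 8+9+24+18+15+19+6 = 99
O-Z-C-F-N-V-G-O: 8+9+24+18+17+19+13 = 108
O-Z-C-F-G-N-V-O: 8+9+24+6+15+17+6 = 85
O-Z-C-F-G-V-N-O: 8+9+24+6+19+17+11 = 94
O-Z-C-F-V-N-G-O: 8+9+24+13+17+15+13 = 99
O-Z-C-F-V-G-N-O: 8+9+24+13+19+15+11 = 99
O-Z-C-N-F-G-V-O: 8+9+6+18+6+19+6 = 72
O-Z-C-N-F-V-G-O: 8+9+6+18+13+19+13 = 86
… (352 more)
O-Z-C-N-G-F-V-O: 8+9+6+15+6+13+6 = 63  ← best
The minimum is 63.
One optimal route: O → Z → C → N → G → F → V → O (or its reverse).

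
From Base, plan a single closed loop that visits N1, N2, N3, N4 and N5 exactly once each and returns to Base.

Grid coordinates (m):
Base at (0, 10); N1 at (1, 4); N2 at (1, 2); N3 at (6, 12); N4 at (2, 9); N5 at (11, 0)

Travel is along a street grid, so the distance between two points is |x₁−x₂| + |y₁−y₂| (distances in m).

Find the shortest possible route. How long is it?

48 m — the shortest possible round trip.

There are 60 distinct closed tours to check (reversals are equivalent).
Base - N1 - N2 - N3 - N4 - N5 - Base: 7+2+15+7+18+21 = 70
Base - N1 - N2 - N3 - N5 - N4 - Base: 7+2+15+17+18+3 = 62
Base - N1 - N2 - N4 - N3 - N5 - Base: 7+2+8+7+17+21 = 62
Base - N1 - N2 - N4 - N5 - N3 - Base: 7+2+8+18+17+8 = 60
Base - N1 - N2 - N5 - N3 - N4 - Base: 7+2+12+17+7+3 = 48
Base - N1 - N2 - N5 - N4 - N3 - Base: 7+2+12+18+7+8 = 54
Base - N1 - N3 - N2 - N4 - N5 - Base: 7+13+15+8+18+21 = 82
Base - N1 - N3 - N2 - N5 - N4 - Base: 7+13+15+12+18+3 = 68
Base - N1 - N3 - N4 - N2 - N5 - Base: 7+13+7+8+12+21 = 68
Base - N1 - N3 - N4 - N5 - N2 - Base: 7+13+7+18+12+9 = 66
Base - N1 - N3 - N5 - N2 - N4 - Base: 7+13+17+12+8+3 = 60
Base - N1 - N3 - N5 - N4 - N2 - Base: 7+13+17+18+8+9 = 72
Base - N1 - N4 - N2 - N3 - N5 - Base: 7+6+8+15+17+21 = 74
Base - N1 - N4 - N2 - N5 - N3 - Base: 7+6+8+12+17+8 = 58
… (46 more)
The minimum is 48.
One optimal route: Base → N1 → N2 → N5 → N3 → N4 → Base (or its reverse).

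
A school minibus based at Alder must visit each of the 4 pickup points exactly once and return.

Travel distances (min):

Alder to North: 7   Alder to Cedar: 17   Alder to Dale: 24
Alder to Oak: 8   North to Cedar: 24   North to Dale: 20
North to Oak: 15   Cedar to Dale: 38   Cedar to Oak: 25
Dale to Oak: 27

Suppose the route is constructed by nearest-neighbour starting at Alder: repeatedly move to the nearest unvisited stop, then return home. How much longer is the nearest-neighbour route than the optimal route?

The nearest-neighbour route is 13 min longer than optimal.

From Alder: North=7, Oak=8, Cedar=17, Dale=24 → choose North (7).
From North: Oak=15, Dale=20, Cedar=24 → choose Oak (15).
From Oak: Cedar=25, Dale=27 → choose Cedar (25).
From Cedar: Dale=38 → choose Dale (38).
NN route Alder → North → Oak → Cedar → Dale → Alder costs 109.
Optimal: Alder → North → Dale → Oak → Cedar → Alder costs 96 (by enumerating all 12 distinct tours).
Excess = 109 − 96 = 13.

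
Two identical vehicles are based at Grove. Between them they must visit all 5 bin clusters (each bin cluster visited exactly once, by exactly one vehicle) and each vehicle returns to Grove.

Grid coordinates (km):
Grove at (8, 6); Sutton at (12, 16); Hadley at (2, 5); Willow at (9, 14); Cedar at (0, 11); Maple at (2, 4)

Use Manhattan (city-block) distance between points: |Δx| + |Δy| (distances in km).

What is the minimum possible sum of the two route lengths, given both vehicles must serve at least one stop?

58 km — the smallest possible combined total.

Try each way of splitting the stops between the two vehicles (each non-empty) and, for each split, find the best tour for each vehicle:
  {Sutton} + {Hadley, Willow, Cedar, Maple}: 28 + 38 = 66
  {Hadley} + {Sutton, Willow, Cedar, Maple}: 14 + 48 = 62
  {Sutton, Hadley} + {Willow, Cedar, Maple}: 42 + 38 = 80
  {Willow} + {Sutton, Hadley, Cedar, Maple}: 18 + 48 = 66
  {Sutton, Willow} + {Hadley, Cedar, Maple}: 28 + 30 = 58
  {Hadley, Willow} + {Sutton, Cedar, Maple}: 32 + 48 = 80
  … (15 splits in total)
Best: vehicle 1 Grove → Sutton → Willow → Grove = 28; vehicle 2 Grove → Hadley → Maple → Cedar → Grove = 30; combined 58.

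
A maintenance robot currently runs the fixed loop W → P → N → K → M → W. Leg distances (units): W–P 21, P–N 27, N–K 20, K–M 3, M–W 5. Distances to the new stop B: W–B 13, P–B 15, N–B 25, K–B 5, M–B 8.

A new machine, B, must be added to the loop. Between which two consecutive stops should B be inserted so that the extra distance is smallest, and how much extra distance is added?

Insertion cost between consecutive stops i–j is d(i,B) + d(B,j) − d(i,j):
  between W and P: 13 + 15 − 21 = 7
  between P and N: 15 + 25 − 27 = 13
  between N and K: 25 + 5 − 20 = 10
  between K and M: 5 + 8 − 3 = 10
  between M and W: 8 + 13 − 5 = 16
Cheapest insertion is between W and P, adding 7.
New total = 76 + 7 = 83.

Minimum extra distance: 7, inserting B between W and P.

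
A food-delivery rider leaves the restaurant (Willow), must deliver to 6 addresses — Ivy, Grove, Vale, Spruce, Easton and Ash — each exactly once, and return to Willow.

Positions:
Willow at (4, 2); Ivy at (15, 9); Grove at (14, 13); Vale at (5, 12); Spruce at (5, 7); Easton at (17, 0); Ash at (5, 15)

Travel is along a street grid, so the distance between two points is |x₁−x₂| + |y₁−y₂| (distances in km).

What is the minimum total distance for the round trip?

Shortest round trip = 56 km.

Willow→Ivy→Grove→Vale→Spruce→Easton→Ash→Willow: 18+5+10+5+19+27+14 = 98
Willow→Ivy→Grove→Vale→Spruce→Ash→Easton→Willow: 18+5+10+5+8+27+15 = 88
Willow→Ivy→Grove→Vale→Easton→Spruce→Ash→Willow: 18+5+10+24+19+8+14 = 98
Willow→Ivy→Grove→Vale→Easton→Ash→Spruce→Willow: 18+5+10+24+27+8+6 = 98
Willow→Ivy→Grove→Vale→Ash→Spruce→Easton→Willow: 18+5+10+3+8+19+15 = 78
Willow→Ivy→Grove→Vale→Ash→Easton→Spruce→Willow: 18+5+10+3+27+19+6 = 88
Willow→Ivy→Grove→Spruce→Vale→Easton→Ash→Willow: 18+5+15+5+24+27+14 = 108
Willow→Ivy→Grove→Spruce→Vale→Ash→Easton→Willow: 18+5+15+5+3+27+15 = 88
… (352 more)
Willow→Spruce→Vale→Ash→Grove→Ivy→Easton→Willow: 6+5+3+11+5+11+15 = 56  ← best
The minimum is 56.
One optimal route: Willow → Spruce → Vale → Ash → Grove → Ivy → Easton → Willow (or its reverse).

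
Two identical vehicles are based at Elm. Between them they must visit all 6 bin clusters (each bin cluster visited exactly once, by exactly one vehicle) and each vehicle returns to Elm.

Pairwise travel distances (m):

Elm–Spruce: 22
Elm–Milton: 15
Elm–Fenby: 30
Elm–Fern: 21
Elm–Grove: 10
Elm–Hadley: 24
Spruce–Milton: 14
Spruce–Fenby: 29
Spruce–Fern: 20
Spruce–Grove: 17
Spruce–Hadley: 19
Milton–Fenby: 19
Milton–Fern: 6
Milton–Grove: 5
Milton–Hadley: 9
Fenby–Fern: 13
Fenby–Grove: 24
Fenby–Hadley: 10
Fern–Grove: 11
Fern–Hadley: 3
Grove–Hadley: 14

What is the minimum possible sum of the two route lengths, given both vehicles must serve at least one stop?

Try each way of splitting the stops between the two vehicles (each non-empty) and, for each split, find the best tour for each vehicle:
  {Spruce} + {Milton, Fenby, Fern, Grove, Hadley}: 44 + 64 = 108
  {Milton} + {Spruce, Fenby, Fern, Grove, Hadley}: 30 + 85 = 115
  {Spruce, Milton} + {Fenby, Fern, Grove, Hadley}: 51 + 64 = 115
  {Fenby} + {Spruce, Milton, Fern, Grove, Hadley}: 60 + 65 = 125
  {Spruce, Fenby} + {Milton, Fern, Grove, Hadley}: 81 + 48 = 129
  {Milton, Fenby} + {Spruce, Fern, Grove, Hadley}: 64 + 65 = 129
  … (31 splits in total)
  {Grove} + {Spruce, Milton, Fenby, Fern, Hadley}: 20 + 85 = 105  ← best
Best: vehicle 1 Elm → Grove → Elm = 20; vehicle 2 Elm → Spruce → Milton → Fern → Hadley → Fenby → Elm = 85; combined 105.

Minimum combined distance: 105 m.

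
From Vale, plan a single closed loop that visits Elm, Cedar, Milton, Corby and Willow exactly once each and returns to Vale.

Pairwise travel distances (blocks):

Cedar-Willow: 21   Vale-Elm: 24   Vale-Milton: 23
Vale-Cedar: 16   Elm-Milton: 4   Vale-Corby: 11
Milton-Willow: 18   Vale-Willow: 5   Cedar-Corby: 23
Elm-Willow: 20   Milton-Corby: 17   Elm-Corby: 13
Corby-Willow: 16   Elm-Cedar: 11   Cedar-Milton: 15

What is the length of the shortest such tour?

Minimum total distance: 69 blocks.

With 5 stops there are 5!/2 = 60 distinct round trips (a route and its reverse cost the same).
Vale - Elm - Cedar - Milton - Corby - Willow - Vale: 24+11+15+17+16+5 = 88
Vale - Elm - Cedar - Milton - Willow - Corby - Vale: 24+11+15+18+16+11 = 95
Vale - Elm - Cedar - Corby - Milton - Willow - Vale: 24+11+23+17+18+5 = 98
Vale - Elm - Cedar - Corby - Willow - Milton - Vale: 24+11+23+16+18+23 = 115
Vale - Elm - Cedar - Willow - Milton - Corby - Vale: 24+11+21+18+17+11 = 102
Vale - Elm - Cedar - Willow - Corby - Milton - Vale: 24+11+21+16+17+23 = 112
Vale - Elm - Milton - Cedar - Corby - Willow - Vale: 24+4+15+23+16+5 = 87
Vale - Elm - Milton - Cedar - Willow - Corby - Vale: 24+4+15+21+16+11 = 91
Vale - Elm - Milton - Corby - Cedar - Willow - Vale: 24+4+17+23+21+5 = 94
Vale - Elm - Milton - Corby - Willow - Cedar - Vale: 24+4+17+16+21+16 = 98
Vale - Elm - Milton - Willow - Cedar - Corby - Vale: 24+4+18+21+23+11 = 101
Vale - Elm - Milton - Willow - Corby - Cedar - Vale: 24+4+18+16+23+16 = 101
Vale - Elm - Corby - Cedar - Milton - Willow - Vale: 24+13+23+15+18+5 = 98
Vale - Elm - Corby - Cedar - Willow - Milton - Vale: 24+13+23+21+18+23 = 122
… (46 more)
Vale - Cedar - Elm - Milton - Corby - Willow - Vale: 16+11+4+17+16+5 = 69  ← best
The minimum is 69.
One optimal route: Vale → Cedar → Elm → Milton → Corby → Willow → Vale (or its reverse).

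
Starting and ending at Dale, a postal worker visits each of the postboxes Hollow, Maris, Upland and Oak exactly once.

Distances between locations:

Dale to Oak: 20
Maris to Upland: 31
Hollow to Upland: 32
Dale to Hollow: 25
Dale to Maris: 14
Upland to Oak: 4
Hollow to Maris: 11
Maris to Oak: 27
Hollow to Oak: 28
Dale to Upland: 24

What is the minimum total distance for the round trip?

Minimum total distance: 81.

There are 12 distinct closed tours to check (reversals are equivalent).
Dale - Hollow - Maris - Upland - Oak - Dale: 25+11+31+4+20 = 91
Dale - Hollow - Maris - Oak - Upland - Dale: 25+11+27+4+24 = 91
Dale - Hollow - Upland - Maris - Oak - Dale: 25+32+31+27+20 = 135
Dale - Hollow - Upland - Oak - Maris - Dale: 25+32+4+27+14 = 102
Dale - Hollow - Oak - Maris - Upland - Dale: 25+28+27+31+24 = 135
Dale - Hollow - Oak - Upland - Maris - Dale: 25+28+4+31+14 = 102
Dale - Maris - Hollow - Upland - Oak - Dale: 14+11+32+4+20 = 81
Dale - Maris - Hollow - Oak - Upland - Dale: 14+11+28+4+24 = 81
Dale - Maris - Upland - Hollow - Oak - Dale: 14+31+32+28+20 = 125
Dale - Maris - Oak - Hollow - Upland - Dale: 14+27+28+32+24 = 125
Dale - Upland - Hollow - Maris - Oak - Dale: 24+32+11+27+20 = 114
Dale - Upland - Maris - Hollow - Oak - Dale: 24+31+11+28+20 = 114
The minimum is 81.
One optimal route: Dale → Maris → Hollow → Upland → Oak → Dale (or its reverse).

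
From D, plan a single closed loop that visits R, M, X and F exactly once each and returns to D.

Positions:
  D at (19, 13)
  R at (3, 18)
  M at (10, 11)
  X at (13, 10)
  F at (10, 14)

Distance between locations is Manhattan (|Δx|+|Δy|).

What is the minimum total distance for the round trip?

D - R - M - X - F - D: 21+14+4+7+10 = 56
D - R - M - F - X - D: 21+14+3+7+9 = 54
D - R - X - M - F - D: 21+18+4+3+10 = 56
D - R - X - F - M - D: 21+18+7+3+11 = 60
D - R - F - M - X - D: 21+11+3+4+9 = 48
D - R - F - X - M - D: 21+11+7+4+11 = 54
D - M - R - X - F - D: 11+14+18+7+10 = 60
D - M - R - F - X - D: 11+14+11+7+9 = 52
D - M - X - R - F - D: 11+4+18+11+10 = 54
D - M - F - R - X - D: 11+3+11+18+9 = 52
D - X - R - M - F - D: 9+18+14+3+10 = 54
D - X - M - R - F - D: 9+4+14+11+10 = 48
The minimum is 48.
One optimal route: D → R → F → M → X → D (or its reverse).

Minimum total distance: 48.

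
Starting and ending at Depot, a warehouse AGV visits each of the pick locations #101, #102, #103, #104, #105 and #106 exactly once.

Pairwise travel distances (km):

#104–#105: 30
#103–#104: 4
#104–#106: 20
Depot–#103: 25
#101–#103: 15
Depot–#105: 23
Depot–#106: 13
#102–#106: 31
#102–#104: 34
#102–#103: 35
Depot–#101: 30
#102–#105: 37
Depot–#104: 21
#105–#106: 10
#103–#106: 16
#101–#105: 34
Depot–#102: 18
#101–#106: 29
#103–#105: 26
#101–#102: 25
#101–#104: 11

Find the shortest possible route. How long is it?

107 km — the shortest possible round trip.

Depot→#101→#102→#103→#104→#105→#106→Depot: 30+25+35+4+30+10+13 = 147
Depot→#101→#102→#103→#104→#106→#105→Depot: 30+25+35+4+20+10+23 = 147
Depot→#101→#102→#103→#105→#104→#106→Depot: 30+25+35+26+30+20+13 = 179
Depot→#101→#102→#103→#105→#106→#104→Depot: 30+25+35+26+10+20+21 = 167
Depot→#101→#102→#103→#106→#104→#105→Depot: 30+25+35+16+20+30+23 = 179
Depot→#101→#102→#103→#106→#105→#104→Depot: 30+25+35+16+10+30+21 = 167
Depot→#101→#102→#104→#103→#105→#106→Depot: 30+25+34+4+26+10+13 = 142
Depot→#101→#102→#104→#103→#106→#105→Depot: 30+25+34+4+16+10+23 = 142
… (352 more)
Depot→#102→#101→#104→#103→#105→#106→Depot: 18+25+11+4+26+10+13 = 107  ← best
The minimum is 107.
One optimal route: Depot → #102 → #101 → #104 → #103 → #105 → #106 → Depot (or its reverse).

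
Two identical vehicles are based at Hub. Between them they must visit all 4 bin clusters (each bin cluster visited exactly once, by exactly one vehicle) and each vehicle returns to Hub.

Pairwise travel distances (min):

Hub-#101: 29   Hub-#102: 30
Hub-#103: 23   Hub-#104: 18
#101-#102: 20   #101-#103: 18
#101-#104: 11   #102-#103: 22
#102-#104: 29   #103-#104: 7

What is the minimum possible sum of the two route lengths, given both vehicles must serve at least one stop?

Try each way of splitting the stops between the two vehicles (each non-empty) and, for each split, find the best tour for each vehicle:
  {#101} + {#102, #103, #104}: 58 + 77 = 135
  {#102} + {#101, #103, #104}: 60 + 70 = 130
  {#101, #102} + {#103, #104}: 79 + 48 = 127
  {#103} + {#101, #102, #104}: 46 + 79 = 125
  {#101, #103} + {#102, #104}: 70 + 77 = 147
  {#102, #103} + {#101, #104}: 75 + 58 = 133
  … (7 splits in total)
Best: vehicle 1 Hub → #103 → Hub = 46; vehicle 2 Hub → #102 → #101 → #104 → Hub = 79; combined 125.

125 min — the smallest possible combined total.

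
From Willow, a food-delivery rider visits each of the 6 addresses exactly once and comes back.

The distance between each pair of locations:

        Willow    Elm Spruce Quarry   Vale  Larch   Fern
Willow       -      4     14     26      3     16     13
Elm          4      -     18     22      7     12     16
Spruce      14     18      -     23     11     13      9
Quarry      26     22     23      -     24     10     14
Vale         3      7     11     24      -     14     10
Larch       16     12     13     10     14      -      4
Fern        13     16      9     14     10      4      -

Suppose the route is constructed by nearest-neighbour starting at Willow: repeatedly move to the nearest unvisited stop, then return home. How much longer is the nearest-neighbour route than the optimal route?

Willow: Vale=3, Elm=4, Fern=13, Spruce=14, Larch=16, Quarry=26 ⇒ Vale
Vale: Elm=7, Fern=10, Spruce=11, Larch=14, Quarry=24 ⇒ Elm
Elm: Larch=12, Fern=16, Spruce=18, Quarry=22 ⇒ Larch
Larch: Fern=4, Quarry=10, Spruce=13 ⇒ Fern
Fern: Spruce=9, Quarry=14 ⇒ Spruce
Spruce: Quarry=23 ⇒ Quarry
NN route Willow → Vale → Elm → Larch → Fern → Spruce → Quarry → Willow costs 84.
Optimal: Willow → Elm → Quarry → Larch → Fern → Spruce → Vale → Willow costs 63 (by enumerating all 360 distinct tours).
Excess = 84 − 63 = 21.

The nearest-neighbour route is 21 longer than optimal.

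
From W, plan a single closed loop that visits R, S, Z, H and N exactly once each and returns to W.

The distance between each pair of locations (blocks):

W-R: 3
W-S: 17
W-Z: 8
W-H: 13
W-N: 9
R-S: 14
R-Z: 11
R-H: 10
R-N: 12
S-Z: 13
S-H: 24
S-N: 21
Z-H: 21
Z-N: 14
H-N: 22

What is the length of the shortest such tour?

Shortest round trip = 73 blocks.

There are 60 distinct closed tours to check (reversals are equivalent).
W - R - S - Z - H - N - W: 3+14+13+21+22+9 = 82
W - R - S - Z - N - H - W: 3+14+13+14+22+13 = 79
W - R - S - H - Z - N - W: 3+14+24+21+14+9 = 85
W - R - S - H - N - Z - W: 3+14+24+22+14+8 = 85
W - R - S - N - Z - H - W: 3+14+21+14+21+13 = 86
W - R - S - N - H - Z - W: 3+14+21+22+21+8 = 89
W - R - Z - S - H - N - W: 3+11+13+24+22+9 = 82
W - R - Z - S - N - H - W: 3+11+13+21+22+13 = 83
W - R - Z - H - S - N - W: 3+11+21+24+21+9 = 89
W - R - Z - H - N - S - W: 3+11+21+22+21+17 = 95
W - R - Z - N - S - H - W: 3+11+14+21+24+13 = 86
W - R - Z - N - H - S - W: 3+11+14+22+24+17 = 91
W - R - H - S - Z - N - W: 3+10+24+13+14+9 = 73
W - R - H - S - N - Z - W: 3+10+24+21+14+8 = 80
… (46 more)
The minimum is 73.
One optimal route: W → R → H → S → Z → N → W (or its reverse).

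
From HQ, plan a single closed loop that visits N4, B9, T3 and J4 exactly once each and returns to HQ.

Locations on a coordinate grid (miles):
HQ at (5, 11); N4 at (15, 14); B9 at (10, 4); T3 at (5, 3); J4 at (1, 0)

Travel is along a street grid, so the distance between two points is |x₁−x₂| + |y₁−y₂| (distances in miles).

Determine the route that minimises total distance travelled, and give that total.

With 4 stops there are 4!/2 = 12 distinct round trips (a route and its reverse cost the same).
HQ - N4 - B9 - T3 - J4 - HQ: 13+15+6+7+15 = 56
HQ - N4 - B9 - J4 - T3 - HQ: 13+15+13+7+8 = 56
HQ - N4 - T3 - B9 - J4 - HQ: 13+21+6+13+15 = 68
HQ - N4 - T3 - J4 - B9 - HQ: 13+21+7+13+12 = 66
HQ - N4 - J4 - B9 - T3 - HQ: 13+28+13+6+8 = 68
HQ - N4 - J4 - T3 - B9 - HQ: 13+28+7+6+12 = 66
HQ - B9 - N4 - T3 - J4 - HQ: 12+15+21+7+15 = 70
HQ - B9 - N4 - J4 - T3 - HQ: 12+15+28+7+8 = 70
HQ - B9 - T3 - N4 - J4 - HQ: 12+6+21+28+15 = 82
HQ - B9 - J4 - N4 - T3 - HQ: 12+13+28+21+8 = 82
HQ - T3 - N4 - B9 - J4 - HQ: 8+21+15+13+15 = 72
HQ - T3 - B9 - N4 - J4 - HQ: 8+6+15+28+15 = 72
The minimum is 56.
One optimal route: HQ → N4 → B9 → T3 → J4 → HQ (or its reverse).

56 miles — the shortest possible round trip.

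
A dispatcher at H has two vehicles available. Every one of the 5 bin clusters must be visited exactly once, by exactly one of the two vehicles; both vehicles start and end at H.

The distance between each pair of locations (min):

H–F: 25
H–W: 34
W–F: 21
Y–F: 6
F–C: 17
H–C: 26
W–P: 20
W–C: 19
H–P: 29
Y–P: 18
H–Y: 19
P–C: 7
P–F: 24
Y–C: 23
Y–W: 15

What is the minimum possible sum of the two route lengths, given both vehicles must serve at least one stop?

Try each way of splitting the stops between the two vehicles (each non-empty) and, for each split, find the best tour for each vehicle:
  {Y} + {W, P, F, C}: 38 + 99 = 137
  {W} + {Y, P, F, C}: 68 + 78 = 146
  {Y, W} + {P, F, C}: 68 + 78 = 146
  {P} + {Y, W, F, C}: 58 + 91 = 149
  {Y, P} + {W, F, C}: 66 + 91 = 157
  {W, P} + {Y, F, C}: 83 + 68 = 151
  … (15 splits in total)
Best: vehicle 1 H → Y → H = 38; vehicle 2 H → F → W → P → C → H = 99; combined 137.

137 min — the smallest possible combined total.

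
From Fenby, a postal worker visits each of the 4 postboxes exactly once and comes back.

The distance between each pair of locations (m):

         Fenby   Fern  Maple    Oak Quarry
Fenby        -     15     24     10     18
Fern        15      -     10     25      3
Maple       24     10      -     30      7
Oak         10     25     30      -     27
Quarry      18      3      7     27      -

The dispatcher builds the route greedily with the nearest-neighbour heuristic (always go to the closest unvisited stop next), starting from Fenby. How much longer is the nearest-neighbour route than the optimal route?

Fenby: Oak=10, Fern=15, Quarry=18, Maple=24 ⇒ Oak
Oak: Fern=25, Quarry=27, Maple=30 ⇒ Fern
Fern: Quarry=3, Maple=10 ⇒ Quarry
Quarry: Maple=7 ⇒ Maple
NN route Fenby → Oak → Fern → Quarry → Maple → Fenby costs 69.
Optimal: Fenby → Fern → Quarry → Maple → Oak → Fenby costs 65 (by enumerating all 12 distinct tours).
Excess = 69 − 65 = 4.

Excess over optimum: 4 m.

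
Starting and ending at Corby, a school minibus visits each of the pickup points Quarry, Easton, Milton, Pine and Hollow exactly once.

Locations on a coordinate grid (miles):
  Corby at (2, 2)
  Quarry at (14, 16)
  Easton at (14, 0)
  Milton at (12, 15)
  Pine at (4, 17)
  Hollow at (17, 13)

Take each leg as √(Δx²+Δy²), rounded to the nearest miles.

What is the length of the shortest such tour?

Shortest round trip = 54 miles.

With 5 stops there are 5!/2 = 60 distinct round trips (a route and its reverse cost the same).
Corby-Quarry-Easton-Milton-Pine-Hollow-Corby: 18+16+15+8+14+19 = 90
Corby-Quarry-Easton-Milton-Hollow-Pine-Corby: 18+16+15+5+14+15 = 83
Corby-Quarry-Easton-Pine-Milton-Hollow-Corby: 18+16+20+8+5+19 = 86
Corby-Quarry-Easton-Pine-Hollow-Milton-Corby: 18+16+20+14+5+16 = 89
Corby-Quarry-Easton-Hollow-Milton-Pine-Corby: 18+16+13+5+8+15 = 75
Corby-Quarry-Easton-Hollow-Pine-Milton-Corby: 18+16+13+14+8+16 = 85
Corby-Quarry-Milton-Easton-Pine-Hollow-Corby: 18+2+15+20+14+19 = 88
Corby-Quarry-Milton-Easton-Hollow-Pine-Corby: 18+2+15+13+14+15 = 77
Corby-Quarry-Milton-Pine-Easton-Hollow-Corby: 18+2+8+20+13+19 = 80
Corby-Quarry-Milton-Pine-Hollow-Easton-Corby: 18+2+8+14+13+12 = 67
Corby-Quarry-Milton-Hollow-Easton-Pine-Corby: 18+2+5+13+20+15 = 73
Corby-Quarry-Milton-Hollow-Pine-Easton-Corby: 18+2+5+14+20+12 = 71
Corby-Quarry-Pine-Easton-Milton-Hollow-Corby: 18+10+20+15+5+19 = 87
Corby-Quarry-Pine-Easton-Hollow-Milton-Corby: 18+10+20+13+5+16 = 82
… (46 more)
Corby-Easton-Hollow-Quarry-Milton-Pine-Corby: 12+13+4+2+8+15 = 54  ← best
The minimum is 54.
One optimal route: Corby → Easton → Hollow → Quarry → Milton → Pine → Corby (or its reverse).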